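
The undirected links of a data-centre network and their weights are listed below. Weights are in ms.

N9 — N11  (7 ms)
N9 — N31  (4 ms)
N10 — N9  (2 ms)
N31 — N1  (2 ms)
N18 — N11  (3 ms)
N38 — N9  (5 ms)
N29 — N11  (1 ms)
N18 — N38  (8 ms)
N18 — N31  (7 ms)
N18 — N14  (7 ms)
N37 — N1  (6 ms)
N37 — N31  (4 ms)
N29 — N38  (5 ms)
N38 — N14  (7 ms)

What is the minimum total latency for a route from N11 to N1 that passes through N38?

17 ms

Shortest N11→N38: N11 → N29 → N38 = 6
Shortest N38→N1: N38 → N9 → N31 → N1 = 11
Total via N38: 6 + 11 = 17 ms.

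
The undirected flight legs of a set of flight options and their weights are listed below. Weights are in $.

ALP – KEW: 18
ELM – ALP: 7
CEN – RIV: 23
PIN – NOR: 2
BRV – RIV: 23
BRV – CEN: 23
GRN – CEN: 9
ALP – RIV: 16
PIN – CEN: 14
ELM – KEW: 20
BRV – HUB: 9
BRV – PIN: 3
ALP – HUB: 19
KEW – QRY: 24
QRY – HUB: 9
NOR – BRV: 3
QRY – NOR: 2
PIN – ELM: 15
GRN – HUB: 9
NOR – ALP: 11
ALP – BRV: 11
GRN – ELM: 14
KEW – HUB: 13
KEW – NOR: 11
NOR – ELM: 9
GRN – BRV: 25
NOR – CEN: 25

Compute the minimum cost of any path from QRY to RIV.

$28

Settle nodes by increasing distance from QRY:
QRY: 0
NOR: 2  (via QRY)
PIN: 4  (via NOR)
BRV: 5  (via NOR)
HUB: 9  (via QRY)
ELM: 11  (via NOR)
KEW: 13  (via NOR)
ALP: 13  (via NOR)
GRN: 18  (via HUB)
CEN: 18  (via PIN)
RIV: 28  (via BRV)
Shortest route: QRY–NOR–BRV–RIV = $28.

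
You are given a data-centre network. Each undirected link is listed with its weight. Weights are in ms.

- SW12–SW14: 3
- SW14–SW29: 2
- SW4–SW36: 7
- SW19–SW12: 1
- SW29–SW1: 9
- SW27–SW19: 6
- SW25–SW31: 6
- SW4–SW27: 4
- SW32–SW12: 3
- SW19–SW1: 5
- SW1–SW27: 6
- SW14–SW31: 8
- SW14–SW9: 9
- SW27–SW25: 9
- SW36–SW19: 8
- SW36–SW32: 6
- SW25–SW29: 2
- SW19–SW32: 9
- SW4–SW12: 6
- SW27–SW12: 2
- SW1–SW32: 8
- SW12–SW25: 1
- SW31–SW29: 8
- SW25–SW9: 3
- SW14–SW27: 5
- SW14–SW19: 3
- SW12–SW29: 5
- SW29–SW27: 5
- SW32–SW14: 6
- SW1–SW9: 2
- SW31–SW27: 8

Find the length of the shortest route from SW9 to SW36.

13 ms

Settle nodes by increasing distance from SW9:
SW9: 0
SW1: 2  (via SW9)
SW25: 3  (via SW9)
SW12: 4  (via SW25)
SW19: 5  (via SW12)
SW29: 5  (via SW25)
SW27: 6  (via SW12)
SW14: 7  (via SW12)
SW32: 7  (via SW12)
SW31: 9  (via SW25)
SW4: 10  (via SW12)
SW36: 13  (via SW19)
Shortest route: SW9–SW25–SW12–SW19–SW36 = 13 ms.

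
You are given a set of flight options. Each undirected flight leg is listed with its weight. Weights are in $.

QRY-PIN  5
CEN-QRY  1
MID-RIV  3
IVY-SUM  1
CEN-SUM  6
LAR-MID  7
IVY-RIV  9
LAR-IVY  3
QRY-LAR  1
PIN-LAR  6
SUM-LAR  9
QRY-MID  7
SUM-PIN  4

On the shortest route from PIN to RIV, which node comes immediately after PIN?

SUM

Compare a few routes:
PIN–QRY–MID–RIV: 5+7+3 = 15
PIN–LAR–MID–RIV: 6+7+3 = 16
PIN–SUM–IVY–RIV: 4+1+9 = 14
PIN–QRY–LAR–MID–RIV: 5+1+7+3 = 16
The minimum is $14 via PIN–SUM–IVY–RIV.
So from PIN the first move is to SUM.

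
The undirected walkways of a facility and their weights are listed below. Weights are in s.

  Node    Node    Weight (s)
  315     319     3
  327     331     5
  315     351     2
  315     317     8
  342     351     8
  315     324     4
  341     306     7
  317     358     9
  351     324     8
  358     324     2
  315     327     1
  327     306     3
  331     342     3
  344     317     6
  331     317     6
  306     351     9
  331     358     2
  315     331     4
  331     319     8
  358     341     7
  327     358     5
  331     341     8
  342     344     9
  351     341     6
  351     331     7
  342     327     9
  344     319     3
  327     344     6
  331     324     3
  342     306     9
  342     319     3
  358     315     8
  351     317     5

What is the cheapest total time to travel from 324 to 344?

Candidate routes:
324–315–327–344: 4+1+6 = 11
324–315–319–344: 4+3+3 = 10
Cheapest is 324–315–319–344 at 10 s.

10 s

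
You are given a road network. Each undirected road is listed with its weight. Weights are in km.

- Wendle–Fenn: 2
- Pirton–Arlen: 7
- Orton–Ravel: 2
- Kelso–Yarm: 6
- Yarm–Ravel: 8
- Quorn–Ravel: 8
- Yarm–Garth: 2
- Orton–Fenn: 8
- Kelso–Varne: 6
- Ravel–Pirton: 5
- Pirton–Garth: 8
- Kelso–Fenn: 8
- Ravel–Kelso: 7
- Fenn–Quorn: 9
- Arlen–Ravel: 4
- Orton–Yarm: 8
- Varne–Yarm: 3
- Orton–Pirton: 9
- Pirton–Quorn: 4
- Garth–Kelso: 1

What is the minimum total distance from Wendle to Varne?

16 km

Enumerating some paths:
Wendle–Fenn–Kelso–Yarm–Varne: 2+8+6+3 = 19
Wendle–Fenn–Orton–Yarm–Varne: 2+8+8+3 = 21
Wendle–Fenn–Kelso–Varne: 2+8+6 = 16
The minimum is 16 km via Wendle–Fenn–Kelso–Varne.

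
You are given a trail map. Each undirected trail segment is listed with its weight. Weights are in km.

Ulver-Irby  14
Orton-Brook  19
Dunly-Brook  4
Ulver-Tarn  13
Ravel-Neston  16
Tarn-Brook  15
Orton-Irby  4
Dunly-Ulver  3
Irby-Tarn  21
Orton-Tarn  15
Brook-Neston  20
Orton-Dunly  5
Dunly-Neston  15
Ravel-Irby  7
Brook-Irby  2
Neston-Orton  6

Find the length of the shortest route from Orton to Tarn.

Shortest distances from Orton:
Orton: 0
Irby: 4  (via Orton)
Dunly: 5  (via Orton)
Brook: 6  (via Irby)
Neston: 6  (via Orton)
Ulver: 8  (via Dunly)
Ravel: 11  (via Irby)
Tarn: 15  (via Orton)
Shortest route: Orton–Tarn = 15 km.

15 km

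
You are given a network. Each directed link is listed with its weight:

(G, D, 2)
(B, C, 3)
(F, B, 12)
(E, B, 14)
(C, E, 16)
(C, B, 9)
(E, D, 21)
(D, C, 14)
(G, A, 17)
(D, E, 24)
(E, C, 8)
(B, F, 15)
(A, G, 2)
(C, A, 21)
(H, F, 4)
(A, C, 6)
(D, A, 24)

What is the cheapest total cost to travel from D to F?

Compare a few routes:
D → C → B → F: 14+9+15 = 38
D → A → C → B → F: 24+6+9+15 = 54
D → E → B → F: 24+14+15 = 53
Cheapest is D → C → B → F at 38.

38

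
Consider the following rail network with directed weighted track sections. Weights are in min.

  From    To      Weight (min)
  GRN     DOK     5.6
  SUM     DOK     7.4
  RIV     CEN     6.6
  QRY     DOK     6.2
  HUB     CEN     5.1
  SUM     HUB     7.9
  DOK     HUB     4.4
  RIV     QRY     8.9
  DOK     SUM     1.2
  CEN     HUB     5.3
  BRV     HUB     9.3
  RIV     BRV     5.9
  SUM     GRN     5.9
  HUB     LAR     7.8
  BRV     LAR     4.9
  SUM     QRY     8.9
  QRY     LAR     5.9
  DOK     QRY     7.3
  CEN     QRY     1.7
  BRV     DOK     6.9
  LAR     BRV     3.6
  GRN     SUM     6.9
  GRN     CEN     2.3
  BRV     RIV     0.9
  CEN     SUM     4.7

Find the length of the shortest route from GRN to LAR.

Running Dijkstra from GRN:
GRN: 0
CEN: 2.3  (via GRN)
QRY: 4  (via CEN)
DOK: 5.6  (via GRN)
SUM: 6.8  (via DOK)
HUB: 7.6  (via CEN)
LAR: 9.9  (via QRY)
Shortest route: GRN → CEN → QRY → LAR = 9.9 min.

9.9 min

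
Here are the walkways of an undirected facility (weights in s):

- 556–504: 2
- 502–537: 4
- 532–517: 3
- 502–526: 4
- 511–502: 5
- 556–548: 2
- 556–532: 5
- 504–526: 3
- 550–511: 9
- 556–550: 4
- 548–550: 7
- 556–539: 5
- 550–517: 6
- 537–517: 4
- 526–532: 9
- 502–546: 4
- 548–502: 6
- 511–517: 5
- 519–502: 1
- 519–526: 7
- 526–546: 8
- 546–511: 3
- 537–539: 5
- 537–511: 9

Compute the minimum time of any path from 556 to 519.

Compare a few routes:
556–548–502–519: 2+6+1 = 9
556–504–526–502–519: 2+3+4+1 = 10
556–539–537–502–519: 5+5+4+1 = 15
556–504–526–519: 2+3+7 = 12
The minimum is 9 s via 556–548–502–519.

9 s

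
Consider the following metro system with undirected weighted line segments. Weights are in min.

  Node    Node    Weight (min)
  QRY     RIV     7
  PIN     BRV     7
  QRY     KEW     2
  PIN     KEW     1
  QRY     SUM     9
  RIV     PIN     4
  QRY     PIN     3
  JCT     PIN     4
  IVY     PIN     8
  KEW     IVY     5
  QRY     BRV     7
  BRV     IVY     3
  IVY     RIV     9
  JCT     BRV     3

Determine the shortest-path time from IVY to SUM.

Shortest distances from IVY:
IVY: 0
BRV: 3  (via IVY)
KEW: 5  (via IVY)
PIN: 6  (via KEW)
JCT: 6  (via BRV)
QRY: 7  (via KEW)
RIV: 9  (via IVY)
SUM: 16  (via QRY)
Shortest route: IVY → KEW → QRY → SUM = 16 min.

16 min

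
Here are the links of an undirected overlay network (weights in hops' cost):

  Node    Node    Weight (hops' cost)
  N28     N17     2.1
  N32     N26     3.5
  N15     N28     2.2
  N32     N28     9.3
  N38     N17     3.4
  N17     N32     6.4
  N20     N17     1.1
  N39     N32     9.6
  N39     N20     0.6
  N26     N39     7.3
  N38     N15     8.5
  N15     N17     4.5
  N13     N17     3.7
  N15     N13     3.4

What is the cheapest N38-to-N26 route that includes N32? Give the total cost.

Shortest N38→N32: N38 → N17 → N32 = 9.8
Shortest N32→N26: N32 → N26 = 3.5
Total via N32: 9.8 + 3.5 = 13.3 hops' cost.

13.3 hops' cost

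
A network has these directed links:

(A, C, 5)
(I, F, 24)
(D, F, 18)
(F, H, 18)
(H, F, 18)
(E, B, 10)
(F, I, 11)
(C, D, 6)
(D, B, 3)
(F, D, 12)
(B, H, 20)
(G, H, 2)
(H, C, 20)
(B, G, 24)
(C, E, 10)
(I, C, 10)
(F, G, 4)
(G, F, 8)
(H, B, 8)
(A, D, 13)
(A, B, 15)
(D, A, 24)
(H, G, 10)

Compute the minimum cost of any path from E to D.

54

Candidate routes:
E → B → H → C → D: 10+20+20+6 = 56
E → B → H → F → D: 10+20+18+12 = 60
E → B → G → F → D: 10+24+8+12 = 54
Cheapest is E → B → G → F → D at 54.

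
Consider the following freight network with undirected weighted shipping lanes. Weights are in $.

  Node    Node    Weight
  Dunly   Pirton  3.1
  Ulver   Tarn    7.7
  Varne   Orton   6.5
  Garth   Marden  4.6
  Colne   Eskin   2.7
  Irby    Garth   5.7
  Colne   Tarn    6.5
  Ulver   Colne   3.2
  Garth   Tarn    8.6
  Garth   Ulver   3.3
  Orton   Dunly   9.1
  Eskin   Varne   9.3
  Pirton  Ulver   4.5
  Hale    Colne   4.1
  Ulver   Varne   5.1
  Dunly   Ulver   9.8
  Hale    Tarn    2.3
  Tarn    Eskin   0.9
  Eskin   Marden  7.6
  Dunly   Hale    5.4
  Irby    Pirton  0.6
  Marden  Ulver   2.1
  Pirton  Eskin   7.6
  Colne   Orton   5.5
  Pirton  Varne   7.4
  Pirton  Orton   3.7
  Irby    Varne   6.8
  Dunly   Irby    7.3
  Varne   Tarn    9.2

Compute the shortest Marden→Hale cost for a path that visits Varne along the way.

Best Marden to Varne: Marden → Ulver → Varne costing 7.2
Shortest Varne→Hale: Varne → Tarn → Hale = 11.5
Total via Varne: 7.2 + 11.5 = $18.7.

$18.7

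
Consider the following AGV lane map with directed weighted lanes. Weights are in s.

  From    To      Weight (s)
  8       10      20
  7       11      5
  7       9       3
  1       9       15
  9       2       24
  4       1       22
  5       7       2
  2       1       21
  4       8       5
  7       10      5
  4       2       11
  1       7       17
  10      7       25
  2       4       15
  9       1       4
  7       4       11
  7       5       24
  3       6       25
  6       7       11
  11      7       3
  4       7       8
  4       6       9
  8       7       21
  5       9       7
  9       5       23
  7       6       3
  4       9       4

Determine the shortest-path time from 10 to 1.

32 s

Shortest distances from 10:
10: 0
7: 25  (via 10)
6: 28  (via 7)
9: 28  (via 7)
11: 30  (via 7)
1: 32  (via 9)
Shortest route: 10–7–9–1 = 32 s.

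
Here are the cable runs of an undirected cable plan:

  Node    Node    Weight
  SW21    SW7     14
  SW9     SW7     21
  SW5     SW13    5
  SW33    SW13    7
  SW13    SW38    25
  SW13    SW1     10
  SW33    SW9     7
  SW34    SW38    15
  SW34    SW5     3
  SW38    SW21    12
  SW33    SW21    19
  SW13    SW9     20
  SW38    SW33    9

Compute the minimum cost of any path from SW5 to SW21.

30

Enumerating some paths:
SW5 → SW13 → SW33 → SW21: 5+7+19 = 31
SW5 → SW13 → SW33 → SW38 → SW21: 5+7+9+12 = 33
SW5 → SW34 → SW38 → SW21: 3+15+12 = 30
SW5 → SW13 → SW38 → SW21: 5+25+12 = 42
Cheapest is SW5 → SW34 → SW38 → SW21 at 30.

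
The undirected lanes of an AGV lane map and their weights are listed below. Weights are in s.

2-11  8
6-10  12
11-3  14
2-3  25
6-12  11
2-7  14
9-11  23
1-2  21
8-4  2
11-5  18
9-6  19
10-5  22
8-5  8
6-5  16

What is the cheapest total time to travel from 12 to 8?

35 s

Running Dijkstra from 12:
12: 0
6: 11  (via 12)
10: 23  (via 6)
5: 27  (via 6)
9: 30  (via 6)
8: 35  (via 5)
Shortest route: 12–6–5–8 = 35 s.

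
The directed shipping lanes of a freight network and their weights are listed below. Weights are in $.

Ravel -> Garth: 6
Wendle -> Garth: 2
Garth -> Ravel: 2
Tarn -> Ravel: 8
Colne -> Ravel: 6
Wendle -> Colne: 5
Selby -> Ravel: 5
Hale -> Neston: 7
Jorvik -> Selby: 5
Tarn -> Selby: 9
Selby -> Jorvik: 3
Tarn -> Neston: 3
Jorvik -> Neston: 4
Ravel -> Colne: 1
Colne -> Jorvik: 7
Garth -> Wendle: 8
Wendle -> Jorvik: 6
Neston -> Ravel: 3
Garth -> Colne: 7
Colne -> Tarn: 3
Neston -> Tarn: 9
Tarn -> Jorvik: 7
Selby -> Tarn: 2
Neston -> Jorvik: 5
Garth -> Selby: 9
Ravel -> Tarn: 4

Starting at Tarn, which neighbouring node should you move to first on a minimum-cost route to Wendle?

Neston

Compare a few routes:
Tarn - Ravel - Garth - Wendle: 8+6+8 = 22
Tarn - Neston - Ravel - Garth - Wendle: 3+3+6+8 = 20
Cheapest is Tarn - Neston - Ravel - Garth - Wendle at $20.
So from Tarn the first move is to Neston.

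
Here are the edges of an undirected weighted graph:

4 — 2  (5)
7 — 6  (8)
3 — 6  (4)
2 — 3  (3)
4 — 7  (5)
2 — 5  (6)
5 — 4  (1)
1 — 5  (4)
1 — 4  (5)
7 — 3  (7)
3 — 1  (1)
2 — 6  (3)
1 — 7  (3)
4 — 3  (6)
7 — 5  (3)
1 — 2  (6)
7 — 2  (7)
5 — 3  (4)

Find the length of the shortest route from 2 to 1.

4

Enumerating some paths:
2–1: 6 = 6
2–3–1: 3+1 = 4
2–6–3–1: 3+4+1 = 8
2–4–1: 5+5 = 10
Cheapest is 2–3–1 at 4.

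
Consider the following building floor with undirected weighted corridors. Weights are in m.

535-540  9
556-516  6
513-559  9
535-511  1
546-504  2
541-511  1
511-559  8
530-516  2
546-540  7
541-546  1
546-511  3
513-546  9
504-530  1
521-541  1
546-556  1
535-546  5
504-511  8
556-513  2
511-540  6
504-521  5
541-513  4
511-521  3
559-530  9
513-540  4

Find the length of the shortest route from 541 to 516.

6 m

Settle nodes by increasing distance from 541:
541: 0
511: 1  (via 541)
546: 1  (via 541)
521: 1  (via 541)
556: 2  (via 546)
535: 2  (via 511)
504: 3  (via 546)
530: 4  (via 504)
513: 4  (via 541)
516: 6  (via 530)
Shortest route: 541 → 546 → 504 → 530 → 516 = 6 m.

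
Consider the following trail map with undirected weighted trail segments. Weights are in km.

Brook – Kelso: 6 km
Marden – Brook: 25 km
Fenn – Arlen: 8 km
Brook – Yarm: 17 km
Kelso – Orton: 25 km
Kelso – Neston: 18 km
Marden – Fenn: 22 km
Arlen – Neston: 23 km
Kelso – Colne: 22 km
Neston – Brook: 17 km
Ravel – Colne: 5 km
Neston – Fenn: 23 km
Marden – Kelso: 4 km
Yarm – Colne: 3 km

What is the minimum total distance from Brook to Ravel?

Settle nodes by increasing distance from Brook:
Brook: 0
Kelso: 6  (via Brook)
Marden: 10  (via Kelso)
Yarm: 17  (via Brook)
Neston: 17  (via Brook)
Colne: 20  (via Yarm)
Ravel: 25  (via Colne)
Shortest route: Brook–Yarm–Colne–Ravel = 25 km.

25 km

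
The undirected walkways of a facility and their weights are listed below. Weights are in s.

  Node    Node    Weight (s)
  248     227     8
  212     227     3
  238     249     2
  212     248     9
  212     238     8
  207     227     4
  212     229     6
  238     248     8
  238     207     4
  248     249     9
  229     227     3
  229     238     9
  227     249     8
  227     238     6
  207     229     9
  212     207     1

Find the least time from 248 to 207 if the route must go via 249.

Best 248 to 249: 248 → 249 costing 9
Shortest 249→207: 249 → 238 → 207 = 6
Total via 249: 9 + 6 = 15 s.

15 s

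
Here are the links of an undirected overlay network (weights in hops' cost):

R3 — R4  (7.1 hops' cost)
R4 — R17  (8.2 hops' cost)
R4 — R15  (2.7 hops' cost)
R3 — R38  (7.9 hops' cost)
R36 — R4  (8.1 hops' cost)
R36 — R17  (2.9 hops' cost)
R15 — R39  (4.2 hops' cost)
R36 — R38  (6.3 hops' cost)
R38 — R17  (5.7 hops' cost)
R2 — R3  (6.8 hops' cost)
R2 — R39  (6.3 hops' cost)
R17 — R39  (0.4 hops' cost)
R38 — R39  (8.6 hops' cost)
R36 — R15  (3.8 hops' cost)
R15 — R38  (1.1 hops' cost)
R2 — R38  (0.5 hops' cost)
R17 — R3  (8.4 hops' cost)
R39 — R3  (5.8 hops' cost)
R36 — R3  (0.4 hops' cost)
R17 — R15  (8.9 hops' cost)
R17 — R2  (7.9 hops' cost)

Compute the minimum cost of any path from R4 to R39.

6.9 hops' cost

Running Dijkstra from R4:
R4: 0
R15: 2.7  (via R4)
R38: 3.8  (via R15)
R2: 4.3  (via R38)
R36: 6.5  (via R15)
R39: 6.9  (via R15)
Shortest route: R4–R15–R39 = 6.9 hops' cost.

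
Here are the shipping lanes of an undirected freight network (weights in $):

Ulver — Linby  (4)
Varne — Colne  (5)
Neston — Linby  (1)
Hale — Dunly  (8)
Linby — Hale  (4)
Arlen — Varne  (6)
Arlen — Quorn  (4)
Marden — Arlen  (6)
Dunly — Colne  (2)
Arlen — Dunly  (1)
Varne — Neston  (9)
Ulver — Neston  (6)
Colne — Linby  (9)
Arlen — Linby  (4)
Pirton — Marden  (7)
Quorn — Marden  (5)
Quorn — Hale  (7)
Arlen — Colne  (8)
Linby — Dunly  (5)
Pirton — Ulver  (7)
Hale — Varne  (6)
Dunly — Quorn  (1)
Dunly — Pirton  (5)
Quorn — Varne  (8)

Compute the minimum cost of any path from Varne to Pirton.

$12

Candidate routes:
Varne → Colne → Dunly → Pirton: 5+2+5 = 12
Varne → Quorn → Dunly → Pirton: 8+1+5 = 14
The minimum is $12 via Varne → Colne → Dunly → Pirton.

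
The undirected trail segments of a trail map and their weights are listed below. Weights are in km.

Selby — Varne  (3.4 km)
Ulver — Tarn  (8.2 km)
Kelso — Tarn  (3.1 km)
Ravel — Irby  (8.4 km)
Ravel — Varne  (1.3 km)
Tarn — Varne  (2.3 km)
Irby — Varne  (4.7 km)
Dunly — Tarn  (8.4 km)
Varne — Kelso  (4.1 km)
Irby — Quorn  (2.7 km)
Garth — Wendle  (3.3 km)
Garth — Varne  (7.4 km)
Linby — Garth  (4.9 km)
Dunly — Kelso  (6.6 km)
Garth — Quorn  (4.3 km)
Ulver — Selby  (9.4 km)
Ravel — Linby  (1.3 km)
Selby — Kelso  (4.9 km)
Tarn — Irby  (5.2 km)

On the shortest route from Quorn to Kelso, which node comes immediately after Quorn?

Irby

Enumerating some paths:
Quorn–Irby–Varne–Kelso: 2.7+4.7+4.1 = 11.5
Quorn–Irby–Tarn–Kelso: 2.7+5.2+3.1 = 11
Quorn–Irby–Varne–Tarn–Kelso: 2.7+4.7+2.3+3.1 = 12.8
The minimum is 11 km via Quorn–Irby–Tarn–Kelso.
So from Quorn the first move is to Irby.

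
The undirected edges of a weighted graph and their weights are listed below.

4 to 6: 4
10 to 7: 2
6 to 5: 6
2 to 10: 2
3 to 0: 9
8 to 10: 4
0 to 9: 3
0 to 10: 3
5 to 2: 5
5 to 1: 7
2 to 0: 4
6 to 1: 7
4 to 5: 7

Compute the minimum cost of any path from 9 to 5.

12

Running Dijkstra from 9:
9: 0
0: 3  (via 9)
10: 6  (via 0)
2: 7  (via 0)
7: 8  (via 10)
8: 10  (via 10)
3: 12  (via 0)
5: 12  (via 2)
Shortest route: 9–0–2–5 = 12.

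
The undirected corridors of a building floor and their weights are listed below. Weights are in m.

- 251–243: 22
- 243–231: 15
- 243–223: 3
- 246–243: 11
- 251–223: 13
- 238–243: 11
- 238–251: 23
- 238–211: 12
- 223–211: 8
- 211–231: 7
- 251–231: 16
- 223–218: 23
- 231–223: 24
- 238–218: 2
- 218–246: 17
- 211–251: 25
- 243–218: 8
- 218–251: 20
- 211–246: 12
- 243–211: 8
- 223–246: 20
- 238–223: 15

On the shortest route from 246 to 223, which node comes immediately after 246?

Compare a few routes:
246 - 243 - 223: 11+3 = 14
246 - 211 - 223: 12+8 = 20
246 - 211 - 243 - 223: 12+8+3 = 23
246 - 223: 20 = 20
Cheapest is 246 - 243 - 223 at 14 m.
So from 246 the first move is to 243.

243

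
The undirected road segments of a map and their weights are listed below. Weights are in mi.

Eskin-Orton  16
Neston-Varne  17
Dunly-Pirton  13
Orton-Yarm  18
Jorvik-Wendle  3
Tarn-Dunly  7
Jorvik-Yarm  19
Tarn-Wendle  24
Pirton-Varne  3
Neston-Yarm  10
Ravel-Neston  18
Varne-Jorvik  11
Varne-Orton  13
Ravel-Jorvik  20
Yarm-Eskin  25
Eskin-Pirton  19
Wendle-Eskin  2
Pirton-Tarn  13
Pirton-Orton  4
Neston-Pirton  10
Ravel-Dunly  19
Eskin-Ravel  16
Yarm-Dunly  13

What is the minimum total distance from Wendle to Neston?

Running Dijkstra from Wendle:
Wendle: 0
Eskin: 2  (via Wendle)
Jorvik: 3  (via Wendle)
Varne: 14  (via Jorvik)
Pirton: 17  (via Varne)
Ravel: 18  (via Eskin)
Orton: 18  (via Eskin)
Yarm: 22  (via Jorvik)
Tarn: 24  (via Wendle)
Neston: 27  (via Pirton)
Shortest route: Wendle → Jorvik → Varne → Pirton → Neston = 27 mi.

27 mi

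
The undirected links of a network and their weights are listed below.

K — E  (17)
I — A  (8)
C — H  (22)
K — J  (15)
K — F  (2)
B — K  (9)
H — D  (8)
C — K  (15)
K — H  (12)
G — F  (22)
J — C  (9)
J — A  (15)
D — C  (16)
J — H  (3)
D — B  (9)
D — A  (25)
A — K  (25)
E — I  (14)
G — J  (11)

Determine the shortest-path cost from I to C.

32

Candidate routes:
I → E → K → C: 14+17+15 = 46
I → A → K → C: 8+25+15 = 48
I → A → J → C: 8+15+9 = 32
The minimum is 32 via I → A → J → C.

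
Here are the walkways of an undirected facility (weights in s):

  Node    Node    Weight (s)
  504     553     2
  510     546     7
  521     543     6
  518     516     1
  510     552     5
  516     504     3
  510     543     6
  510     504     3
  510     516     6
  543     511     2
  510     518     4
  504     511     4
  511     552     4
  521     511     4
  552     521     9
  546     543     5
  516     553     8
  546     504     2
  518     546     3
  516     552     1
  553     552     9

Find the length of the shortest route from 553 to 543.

Settle nodes by increasing distance from 553:
553: 0
504: 2  (via 553)
546: 4  (via 504)
516: 5  (via 504)
510: 5  (via 504)
518: 6  (via 516)
511: 6  (via 504)
552: 6  (via 516)
543: 8  (via 511)
Shortest route: 553–504–511–543 = 8 s.

8 s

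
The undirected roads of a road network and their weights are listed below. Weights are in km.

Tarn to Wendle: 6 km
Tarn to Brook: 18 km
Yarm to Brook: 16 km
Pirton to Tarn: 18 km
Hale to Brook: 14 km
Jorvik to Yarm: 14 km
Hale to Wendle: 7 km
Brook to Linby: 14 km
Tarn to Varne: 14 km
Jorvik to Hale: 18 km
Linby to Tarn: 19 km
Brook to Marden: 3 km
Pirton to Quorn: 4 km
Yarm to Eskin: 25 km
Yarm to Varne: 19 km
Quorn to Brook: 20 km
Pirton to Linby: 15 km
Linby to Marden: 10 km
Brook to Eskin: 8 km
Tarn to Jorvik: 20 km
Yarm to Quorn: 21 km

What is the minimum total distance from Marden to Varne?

Shortest distances from Marden:
Marden: 0
Brook: 3  (via Marden)
Linby: 10  (via Marden)
Eskin: 11  (via Brook)
Hale: 17  (via Brook)
Yarm: 19  (via Brook)
Tarn: 21  (via Brook)
Quorn: 23  (via Brook)
Wendle: 24  (via Hale)
Pirton: 25  (via Linby)
Jorvik: 33  (via Yarm)
Varne: 35  (via Tarn)
Shortest route: Marden–Brook–Tarn–Varne = 35 km.

35 km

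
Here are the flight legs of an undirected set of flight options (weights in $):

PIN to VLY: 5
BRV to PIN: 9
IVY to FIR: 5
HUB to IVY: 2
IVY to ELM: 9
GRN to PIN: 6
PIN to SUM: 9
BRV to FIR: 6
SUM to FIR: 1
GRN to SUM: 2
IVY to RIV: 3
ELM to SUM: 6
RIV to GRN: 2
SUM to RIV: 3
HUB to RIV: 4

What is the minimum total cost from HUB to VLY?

Enumerating some paths:
HUB–RIV–SUM–GRN–PIN–VLY: 4+3+2+6+5 = 20
HUB–RIV–GRN–PIN–VLY: 4+2+6+5 = 17
HUB–RIV–SUM–PIN–VLY: 4+3+9+5 = 21
HUB–IVY–RIV–GRN–PIN–VLY: 2+3+2+6+5 = 18
The minimum is $17 via HUB–RIV–GRN–PIN–VLY.

$17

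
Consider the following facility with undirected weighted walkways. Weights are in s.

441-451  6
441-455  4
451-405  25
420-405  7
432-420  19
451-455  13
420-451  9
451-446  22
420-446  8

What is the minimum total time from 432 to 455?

Candidate routes:
432 → 420 → 451 → 455: 19+9+13 = 41
432 → 420 → 451 → 441 → 455: 19+9+6+4 = 38
432 → 420 → 446 → 451 → 441 → 455: 19+8+22+6+4 = 59
Cheapest is 432 → 420 → 451 → 441 → 455 at 38 s.

38 s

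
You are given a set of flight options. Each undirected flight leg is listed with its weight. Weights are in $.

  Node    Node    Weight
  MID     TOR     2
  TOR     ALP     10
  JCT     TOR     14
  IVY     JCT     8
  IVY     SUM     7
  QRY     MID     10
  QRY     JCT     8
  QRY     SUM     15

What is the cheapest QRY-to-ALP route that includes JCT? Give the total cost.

Best QRY to JCT: QRY–JCT costing 8
Best JCT to ALP: JCT–TOR–ALP costing 24
Total via JCT: 8 + 24 = $32.

$32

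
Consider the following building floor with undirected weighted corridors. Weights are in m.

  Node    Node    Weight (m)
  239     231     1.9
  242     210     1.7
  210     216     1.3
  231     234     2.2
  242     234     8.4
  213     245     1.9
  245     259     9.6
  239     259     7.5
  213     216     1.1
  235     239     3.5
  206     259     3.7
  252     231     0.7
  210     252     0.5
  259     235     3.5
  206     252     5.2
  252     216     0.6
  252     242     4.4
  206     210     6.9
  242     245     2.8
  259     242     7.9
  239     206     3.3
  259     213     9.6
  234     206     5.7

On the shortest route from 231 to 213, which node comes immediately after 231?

Enumerating some paths:
231 - 252 - 216 - 213: 0.7+0.6+1.1 = 2.4
231 - 252 - 210 - 216 - 213: 0.7+0.5+1.3+1.1 = 3.6
Cheapest is 231 - 252 - 216 - 213 at 2.4 m.
So from 231 the first move is to 252.

252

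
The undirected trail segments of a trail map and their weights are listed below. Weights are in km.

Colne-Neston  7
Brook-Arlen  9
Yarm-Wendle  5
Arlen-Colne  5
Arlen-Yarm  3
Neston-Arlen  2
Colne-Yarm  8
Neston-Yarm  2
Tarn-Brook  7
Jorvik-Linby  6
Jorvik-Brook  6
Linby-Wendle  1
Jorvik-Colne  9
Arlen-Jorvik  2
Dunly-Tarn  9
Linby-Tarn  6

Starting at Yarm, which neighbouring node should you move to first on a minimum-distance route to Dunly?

Wendle

Candidate routes:
Yarm - Wendle - Linby - Tarn - Dunly: 5+1+6+9 = 21
Yarm - Arlen - Jorvik - Linby - Tarn - Dunly: 3+2+6+6+9 = 26
The minimum is 21 km via Yarm - Wendle - Linby - Tarn - Dunly.
So from Yarm the first move is to Wendle.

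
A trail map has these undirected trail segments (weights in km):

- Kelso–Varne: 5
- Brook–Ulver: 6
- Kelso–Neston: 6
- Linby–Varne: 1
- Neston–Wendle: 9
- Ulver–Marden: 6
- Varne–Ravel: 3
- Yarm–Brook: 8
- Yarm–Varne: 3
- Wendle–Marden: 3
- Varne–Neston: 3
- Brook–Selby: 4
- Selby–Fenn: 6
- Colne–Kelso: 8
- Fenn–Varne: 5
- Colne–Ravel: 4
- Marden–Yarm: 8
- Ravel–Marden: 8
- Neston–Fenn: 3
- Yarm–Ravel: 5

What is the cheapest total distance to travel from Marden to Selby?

Candidate routes:
Marden–Ulver–Brook–Selby: 6+6+4 = 16
Marden–Wendle–Neston–Fenn–Selby: 3+9+3+6 = 21
Marden–Yarm–Varne–Fenn–Selby: 8+3+5+6 = 22
Marden–Yarm–Brook–Selby: 8+8+4 = 20
The minimum is 16 km via Marden–Ulver–Brook–Selby.

16 km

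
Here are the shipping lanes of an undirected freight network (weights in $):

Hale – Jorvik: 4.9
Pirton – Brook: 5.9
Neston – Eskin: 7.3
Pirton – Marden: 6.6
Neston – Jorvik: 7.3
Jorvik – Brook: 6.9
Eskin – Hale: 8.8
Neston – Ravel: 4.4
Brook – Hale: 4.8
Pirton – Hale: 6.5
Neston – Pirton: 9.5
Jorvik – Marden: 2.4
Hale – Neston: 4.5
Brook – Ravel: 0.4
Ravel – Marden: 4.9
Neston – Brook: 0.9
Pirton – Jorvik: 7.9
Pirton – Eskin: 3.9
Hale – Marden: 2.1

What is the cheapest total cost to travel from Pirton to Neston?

$6.8

Candidate routes:
Pirton–Hale–Neston: 6.5+4.5 = 11
Pirton–Brook–Ravel–Neston: 5.9+0.4+4.4 = 10.7
Pirton–Neston: 9.5 = 9.5
Pirton–Brook–Neston: 5.9+0.9 = 6.8
Cheapest is Pirton–Brook–Neston at $6.8.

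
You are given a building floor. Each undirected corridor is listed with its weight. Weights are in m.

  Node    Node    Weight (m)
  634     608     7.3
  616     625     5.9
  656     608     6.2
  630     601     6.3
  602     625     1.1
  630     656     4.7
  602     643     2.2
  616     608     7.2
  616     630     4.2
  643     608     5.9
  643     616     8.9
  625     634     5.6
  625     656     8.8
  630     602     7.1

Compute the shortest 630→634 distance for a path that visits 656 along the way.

18.2 m

Shortest 630→656: 630 → 656 = 4.7
Shortest 656→634: 656 → 608 → 634 = 13.5
Total via 656: 4.7 + 13.5 = 18.2 m.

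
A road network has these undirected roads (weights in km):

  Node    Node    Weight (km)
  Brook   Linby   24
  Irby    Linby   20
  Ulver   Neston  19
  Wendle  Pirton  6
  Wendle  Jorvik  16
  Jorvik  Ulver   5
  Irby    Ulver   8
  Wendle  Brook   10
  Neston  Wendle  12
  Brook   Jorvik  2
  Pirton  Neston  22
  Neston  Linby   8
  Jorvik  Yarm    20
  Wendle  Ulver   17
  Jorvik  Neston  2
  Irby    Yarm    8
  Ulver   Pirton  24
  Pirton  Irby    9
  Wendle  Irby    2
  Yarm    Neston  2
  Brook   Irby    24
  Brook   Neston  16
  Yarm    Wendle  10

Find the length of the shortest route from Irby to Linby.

18 km

Running Dijkstra from Irby:
Irby: 0
Wendle: 2  (via Irby)
Pirton: 8  (via Wendle)
Yarm: 8  (via Irby)
Ulver: 8  (via Irby)
Neston: 10  (via Yarm)
Jorvik: 12  (via Neston)
Brook: 12  (via Wendle)
Linby: 18  (via Neston)
Shortest route: Irby → Yarm → Neston → Linby = 18 km.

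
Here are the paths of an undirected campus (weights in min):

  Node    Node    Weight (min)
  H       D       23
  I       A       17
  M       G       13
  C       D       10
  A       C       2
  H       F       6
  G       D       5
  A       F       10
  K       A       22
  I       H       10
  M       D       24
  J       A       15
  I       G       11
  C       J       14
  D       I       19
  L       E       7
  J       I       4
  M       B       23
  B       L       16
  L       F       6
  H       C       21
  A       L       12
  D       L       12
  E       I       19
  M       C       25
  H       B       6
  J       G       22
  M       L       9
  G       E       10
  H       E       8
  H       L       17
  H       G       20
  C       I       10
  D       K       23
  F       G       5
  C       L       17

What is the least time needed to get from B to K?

44 min

Shortest distances from B:
B: 0
H: 6  (via B)
F: 12  (via H)
E: 14  (via H)
I: 16  (via H)
L: 16  (via B)
G: 17  (via F)
J: 20  (via I)
A: 22  (via F)
D: 22  (via G)
M: 23  (via B)
C: 24  (via A)
K: 44  (via A)
Shortest route: B–H–F–A–K = 44 min.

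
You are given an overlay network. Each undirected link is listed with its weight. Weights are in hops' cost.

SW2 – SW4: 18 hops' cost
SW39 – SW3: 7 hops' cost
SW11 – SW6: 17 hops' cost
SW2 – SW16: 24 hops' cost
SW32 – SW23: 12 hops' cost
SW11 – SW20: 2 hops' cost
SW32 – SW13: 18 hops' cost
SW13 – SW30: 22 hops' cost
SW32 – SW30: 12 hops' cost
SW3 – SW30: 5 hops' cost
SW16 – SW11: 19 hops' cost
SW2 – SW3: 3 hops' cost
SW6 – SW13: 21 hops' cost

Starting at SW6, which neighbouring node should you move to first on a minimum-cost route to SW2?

Compare a few routes:
SW6–SW11–SW16–SW2: 17+19+24 = 60
SW6–SW13–SW32–SW30–SW3–SW2: 21+18+12+5+3 = 59
SW6–SW13–SW30–SW3–SW2: 21+22+5+3 = 51
The minimum is 51 hops' cost via SW6–SW13–SW30–SW3–SW2.
So from SW6 the first move is to SW13.

SW13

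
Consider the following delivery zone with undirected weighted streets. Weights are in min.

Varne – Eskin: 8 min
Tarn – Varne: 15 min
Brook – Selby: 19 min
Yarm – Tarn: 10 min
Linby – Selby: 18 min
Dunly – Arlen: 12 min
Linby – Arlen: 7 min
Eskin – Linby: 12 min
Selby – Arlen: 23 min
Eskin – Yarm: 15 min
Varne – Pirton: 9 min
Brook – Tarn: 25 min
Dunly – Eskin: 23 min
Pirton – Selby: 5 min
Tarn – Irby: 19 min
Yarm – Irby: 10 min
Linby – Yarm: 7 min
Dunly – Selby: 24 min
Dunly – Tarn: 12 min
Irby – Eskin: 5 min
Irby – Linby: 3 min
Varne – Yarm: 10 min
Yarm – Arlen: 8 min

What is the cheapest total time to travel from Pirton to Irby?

Running Dijkstra from Pirton:
Pirton: 0
Selby: 5  (via Pirton)
Varne: 9  (via Pirton)
Eskin: 17  (via Varne)
Yarm: 19  (via Varne)
Irby: 22  (via Eskin)
Shortest route: Pirton → Varne → Eskin → Irby = 22 min.

22 min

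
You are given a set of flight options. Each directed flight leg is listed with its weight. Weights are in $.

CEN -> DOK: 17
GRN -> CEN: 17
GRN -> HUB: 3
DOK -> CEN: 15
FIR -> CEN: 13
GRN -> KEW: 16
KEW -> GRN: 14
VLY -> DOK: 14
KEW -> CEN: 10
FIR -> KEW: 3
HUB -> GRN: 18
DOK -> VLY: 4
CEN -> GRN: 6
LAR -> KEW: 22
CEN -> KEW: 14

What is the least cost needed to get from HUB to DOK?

$52

Running Dijkstra from HUB:
HUB: 0
GRN: 18  (via HUB)
KEW: 34  (via GRN)
CEN: 35  (via GRN)
DOK: 52  (via CEN)
Shortest route: HUB → GRN → CEN → DOK = $52.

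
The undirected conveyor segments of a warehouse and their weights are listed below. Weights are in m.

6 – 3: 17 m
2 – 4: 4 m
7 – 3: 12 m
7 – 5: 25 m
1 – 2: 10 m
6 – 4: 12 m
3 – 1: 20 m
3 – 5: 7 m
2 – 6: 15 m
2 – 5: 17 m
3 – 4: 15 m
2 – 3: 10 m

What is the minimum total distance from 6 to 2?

Running Dijkstra from 6:
6: 0
4: 12  (via 6)
2: 15  (via 6)
Shortest route: 6 → 2 = 15 m.

15 m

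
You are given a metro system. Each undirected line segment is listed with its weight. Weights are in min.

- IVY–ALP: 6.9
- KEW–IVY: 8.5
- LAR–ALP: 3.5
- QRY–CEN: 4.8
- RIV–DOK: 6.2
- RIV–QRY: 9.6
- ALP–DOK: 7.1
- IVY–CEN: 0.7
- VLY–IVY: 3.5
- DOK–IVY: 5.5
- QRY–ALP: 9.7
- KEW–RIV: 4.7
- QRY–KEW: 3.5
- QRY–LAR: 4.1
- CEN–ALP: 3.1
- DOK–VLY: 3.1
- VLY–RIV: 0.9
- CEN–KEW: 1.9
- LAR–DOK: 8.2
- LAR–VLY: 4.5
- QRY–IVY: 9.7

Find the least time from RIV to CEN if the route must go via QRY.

13 min

Shortest RIV→QRY: RIV–KEW–QRY = 8.2
Shortest QRY→CEN: QRY–CEN = 4.8
Total via QRY: 8.2 + 4.8 = 13 min.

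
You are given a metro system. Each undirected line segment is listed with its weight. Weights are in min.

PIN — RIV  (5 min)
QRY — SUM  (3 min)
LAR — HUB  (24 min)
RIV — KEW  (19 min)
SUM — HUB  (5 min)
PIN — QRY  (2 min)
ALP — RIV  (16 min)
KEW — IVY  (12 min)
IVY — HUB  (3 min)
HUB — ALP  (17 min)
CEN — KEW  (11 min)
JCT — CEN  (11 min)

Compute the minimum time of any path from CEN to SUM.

31 min

Compare a few routes:
CEN → KEW → RIV → ALP → HUB → SUM: 11+19+16+17+5 = 68
CEN → KEW → IVY → HUB → SUM: 11+12+3+5 = 31
CEN → KEW → RIV → PIN → QRY → SUM: 11+19+5+2+3 = 40
CEN → KEW → IVY → HUB → ALP → RIV → PIN → QRY → SUM: 11+12+3+17+16+5+2+3 = 69
Cheapest is CEN → KEW → IVY → HUB → SUM at 31 min.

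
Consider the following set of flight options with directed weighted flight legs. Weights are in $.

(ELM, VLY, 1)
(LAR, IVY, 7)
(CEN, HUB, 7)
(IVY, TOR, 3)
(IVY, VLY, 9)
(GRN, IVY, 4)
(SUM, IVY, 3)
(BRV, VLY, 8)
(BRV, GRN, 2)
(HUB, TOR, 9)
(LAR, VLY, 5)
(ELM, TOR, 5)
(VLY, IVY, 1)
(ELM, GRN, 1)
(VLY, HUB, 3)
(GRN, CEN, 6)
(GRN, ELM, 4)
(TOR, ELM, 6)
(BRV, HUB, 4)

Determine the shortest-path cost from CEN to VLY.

Compare a few routes:
CEN → HUB → TOR → ELM → VLY: 7+9+6+1 = 23
CEN → HUB → TOR → ELM → GRN → IVY → VLY: 7+9+6+1+4+9 = 36
Cheapest is CEN → HUB → TOR → ELM → VLY at $23.

$23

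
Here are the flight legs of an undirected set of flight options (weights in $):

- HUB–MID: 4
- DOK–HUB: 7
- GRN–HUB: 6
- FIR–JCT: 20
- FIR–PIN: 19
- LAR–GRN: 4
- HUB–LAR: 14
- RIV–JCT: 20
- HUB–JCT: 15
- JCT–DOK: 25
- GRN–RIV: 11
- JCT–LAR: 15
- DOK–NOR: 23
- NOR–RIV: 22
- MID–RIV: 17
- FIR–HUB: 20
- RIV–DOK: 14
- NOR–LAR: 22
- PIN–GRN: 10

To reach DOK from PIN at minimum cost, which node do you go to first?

GRN

Compare a few routes:
PIN → GRN → RIV → DOK: 10+11+14 = 35
PIN → GRN → LAR → HUB → DOK: 10+4+14+7 = 35
PIN → GRN → HUB → DOK: 10+6+7 = 23
The minimum is $23 via PIN → GRN → HUB → DOK.
So from PIN the first move is to GRN.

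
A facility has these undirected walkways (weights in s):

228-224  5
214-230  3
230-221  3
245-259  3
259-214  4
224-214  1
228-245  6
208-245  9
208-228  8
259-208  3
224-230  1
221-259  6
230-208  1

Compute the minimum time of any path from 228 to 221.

Compare a few routes:
228 - 208 - 230 - 221: 8+1+3 = 12
228 - 224 - 214 - 230 - 221: 5+1+3+3 = 12
228 - 224 - 230 - 221: 5+1+3 = 9
The minimum is 9 s via 228 - 224 - 230 - 221.

9 s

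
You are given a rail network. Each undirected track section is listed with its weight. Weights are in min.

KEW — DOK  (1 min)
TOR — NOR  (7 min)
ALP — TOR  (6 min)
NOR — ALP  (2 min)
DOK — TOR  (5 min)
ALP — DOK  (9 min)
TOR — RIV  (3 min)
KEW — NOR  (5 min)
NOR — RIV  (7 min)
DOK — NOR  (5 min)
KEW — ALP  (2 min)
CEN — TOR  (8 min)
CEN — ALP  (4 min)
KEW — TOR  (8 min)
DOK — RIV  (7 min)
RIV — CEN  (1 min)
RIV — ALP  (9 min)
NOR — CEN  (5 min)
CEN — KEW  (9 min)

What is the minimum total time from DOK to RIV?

7 min

Enumerating some paths:
DOK - TOR - RIV: 5+3 = 8
DOK - KEW - ALP - CEN - RIV: 1+2+4+1 = 8
DOK - RIV: 7 = 7
The minimum is 7 min via DOK - RIV.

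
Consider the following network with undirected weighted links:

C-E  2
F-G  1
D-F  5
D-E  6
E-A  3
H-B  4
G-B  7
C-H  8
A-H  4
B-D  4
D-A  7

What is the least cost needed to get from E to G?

Shortest distances from E:
E: 0
C: 2  (via E)
A: 3  (via E)
D: 6  (via E)
H: 7  (via A)
B: 10  (via D)
F: 11  (via D)
G: 12  (via F)
Shortest route: E–D–F–G = 12.

12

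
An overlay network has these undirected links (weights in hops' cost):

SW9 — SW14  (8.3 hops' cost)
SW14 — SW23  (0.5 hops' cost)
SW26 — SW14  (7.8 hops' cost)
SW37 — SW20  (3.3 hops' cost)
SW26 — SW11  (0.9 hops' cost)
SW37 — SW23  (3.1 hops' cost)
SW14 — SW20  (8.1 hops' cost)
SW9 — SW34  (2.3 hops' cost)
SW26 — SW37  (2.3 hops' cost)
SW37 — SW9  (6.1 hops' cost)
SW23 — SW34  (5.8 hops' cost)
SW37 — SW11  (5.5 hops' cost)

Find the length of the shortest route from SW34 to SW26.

Shortest distances from SW34:
SW34: 0
SW9: 2.3  (via SW34)
SW23: 5.8  (via SW34)
SW14: 6.3  (via SW23)
SW37: 8.4  (via SW9)
SW26: 10.7  (via SW37)
Shortest route: SW34 → SW9 → SW37 → SW26 = 10.7 hops' cost.

10.7 hops' cost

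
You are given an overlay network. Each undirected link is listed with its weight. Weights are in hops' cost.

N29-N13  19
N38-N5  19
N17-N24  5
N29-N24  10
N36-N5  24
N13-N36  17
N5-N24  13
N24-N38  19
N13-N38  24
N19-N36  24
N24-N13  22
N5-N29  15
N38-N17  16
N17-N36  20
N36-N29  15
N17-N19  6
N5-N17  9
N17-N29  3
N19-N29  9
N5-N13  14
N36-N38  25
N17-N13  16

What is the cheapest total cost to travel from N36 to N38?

Enumerating some paths:
N36 - N29 - N17 - N38: 15+3+16 = 34
N36 - N38: 25 = 25
Cheapest is N36 - N38 at 25 hops' cost.

25 hops' cost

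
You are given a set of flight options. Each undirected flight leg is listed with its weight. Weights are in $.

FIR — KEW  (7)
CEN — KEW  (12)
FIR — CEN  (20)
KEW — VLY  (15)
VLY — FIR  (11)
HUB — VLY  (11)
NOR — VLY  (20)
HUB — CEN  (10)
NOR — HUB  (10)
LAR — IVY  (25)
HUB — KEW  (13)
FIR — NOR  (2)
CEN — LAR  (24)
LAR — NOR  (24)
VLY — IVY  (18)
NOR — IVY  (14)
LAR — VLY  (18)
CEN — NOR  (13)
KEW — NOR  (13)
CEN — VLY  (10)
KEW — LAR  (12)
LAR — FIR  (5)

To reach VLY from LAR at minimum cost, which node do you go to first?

FIR

Enumerating some paths:
LAR–FIR–VLY: 5+11 = 16
LAR–VLY: 18 = 18
Cheapest is LAR–FIR–VLY at $16.
So from LAR the first move is to FIR.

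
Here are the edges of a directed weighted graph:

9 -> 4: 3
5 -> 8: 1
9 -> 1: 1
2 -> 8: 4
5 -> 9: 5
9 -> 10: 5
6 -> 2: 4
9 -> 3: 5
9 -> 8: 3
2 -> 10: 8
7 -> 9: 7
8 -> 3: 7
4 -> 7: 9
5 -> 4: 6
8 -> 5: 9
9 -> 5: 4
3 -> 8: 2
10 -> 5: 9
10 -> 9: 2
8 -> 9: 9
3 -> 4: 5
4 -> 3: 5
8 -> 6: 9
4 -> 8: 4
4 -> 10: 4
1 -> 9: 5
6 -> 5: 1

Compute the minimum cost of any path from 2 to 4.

13

Compare a few routes:
2–8–3–4: 4+7+5 = 16
2–10–9–4: 8+2+3 = 13
2–8–9–4: 4+9+3 = 16
Cheapest is 2–10–9–4 at 13.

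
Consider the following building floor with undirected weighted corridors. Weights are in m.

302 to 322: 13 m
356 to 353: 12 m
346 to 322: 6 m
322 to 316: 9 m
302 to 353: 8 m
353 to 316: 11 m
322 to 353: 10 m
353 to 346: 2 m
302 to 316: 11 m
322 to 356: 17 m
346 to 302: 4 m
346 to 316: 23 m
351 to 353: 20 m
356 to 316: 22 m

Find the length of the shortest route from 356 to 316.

Running Dijkstra from 356:
356: 0
353: 12  (via 356)
346: 14  (via 353)
322: 17  (via 356)
302: 18  (via 346)
316: 22  (via 356)
Shortest route: 356 → 316 = 22 m.

22 m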